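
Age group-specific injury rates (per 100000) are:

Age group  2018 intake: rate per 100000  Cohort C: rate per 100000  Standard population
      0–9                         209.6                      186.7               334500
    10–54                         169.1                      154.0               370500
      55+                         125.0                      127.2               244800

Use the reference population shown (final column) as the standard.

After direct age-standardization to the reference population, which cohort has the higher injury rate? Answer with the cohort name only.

Standard total = 949800; weights = 0.3522, 0.3901, 0.2577.
The 2018 intake: 0.3522×209.6 + 0.3901×169.1 + 0.2577×125.0 = 171.9970 per 100000.
Cohort C: 0.3522×186.7 + 0.3901×154.0 + 0.2577×127.2 = 158.6089 per 100000.

2018 intake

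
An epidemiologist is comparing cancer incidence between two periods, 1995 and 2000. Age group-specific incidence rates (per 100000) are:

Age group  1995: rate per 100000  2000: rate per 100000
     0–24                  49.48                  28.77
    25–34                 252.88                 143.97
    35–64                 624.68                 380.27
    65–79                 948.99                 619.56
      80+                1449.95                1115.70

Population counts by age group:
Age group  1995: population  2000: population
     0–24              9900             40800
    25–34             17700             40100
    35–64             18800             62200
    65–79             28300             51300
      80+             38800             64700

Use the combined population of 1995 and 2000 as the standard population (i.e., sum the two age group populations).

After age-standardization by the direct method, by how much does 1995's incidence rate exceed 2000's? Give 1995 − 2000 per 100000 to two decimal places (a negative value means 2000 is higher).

Combined standard total = 372600; weights = 0.1361, 0.1551, 0.2174, 0.2136, 0.2778.
1995: 0.1361×49.48 + 0.1551×252.88 + 0.2174×624.68 + 0.2136×948.99 + 0.2778×1449.95 = 787.2614 per 100000.
2000: 0.1361×28.77 + 0.1551×143.97 + 0.2174×380.27 + 0.2136×619.56 + 0.2778×1115.70 = 551.1914 per 100000.
Difference = 787.2614 − 551.1914 = 236.0701.

236.07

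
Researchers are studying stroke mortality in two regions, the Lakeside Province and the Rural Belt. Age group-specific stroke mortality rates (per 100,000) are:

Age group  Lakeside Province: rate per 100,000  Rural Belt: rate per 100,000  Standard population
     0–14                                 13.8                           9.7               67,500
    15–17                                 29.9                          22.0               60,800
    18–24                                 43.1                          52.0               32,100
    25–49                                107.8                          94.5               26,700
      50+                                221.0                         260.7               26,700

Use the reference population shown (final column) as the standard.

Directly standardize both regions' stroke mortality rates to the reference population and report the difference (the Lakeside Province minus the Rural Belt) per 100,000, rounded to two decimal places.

-1.09

Standard total = 213,800; weights = 0.3157, 0.2844, 0.1501, 0.1249, 0.1249.
The Lakeside Province: 0.3157×13.8 + 0.2844×29.9 + 0.1501×43.1 + 0.1249×107.8 + 0.1249×221.0 = 60.3924 per 100,000.
The Rural Belt: 0.3157×9.7 + 0.2844×22.0 + 0.1501×52.0 + 0.1249×94.5 + 0.1249×260.7 = 61.4845 per 100,000.
Difference = 60.3924 − 61.4845 = -1.0921.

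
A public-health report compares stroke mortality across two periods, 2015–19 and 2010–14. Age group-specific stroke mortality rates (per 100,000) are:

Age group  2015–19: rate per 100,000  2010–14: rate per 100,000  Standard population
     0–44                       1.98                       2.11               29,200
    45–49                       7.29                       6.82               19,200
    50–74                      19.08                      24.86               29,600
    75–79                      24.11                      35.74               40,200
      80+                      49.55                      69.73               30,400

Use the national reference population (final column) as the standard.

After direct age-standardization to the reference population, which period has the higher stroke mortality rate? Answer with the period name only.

Standard total = 148,600; weights = 0.1965, 0.1292, 0.1992, 0.2705, 0.2046.
2015–19: 0.1965×1.98 + 0.1292×7.29 + 0.1992×19.08 + 0.2705×24.11 + 0.2046×49.55 = 21.7907 per 100,000.
2010–14: 0.1965×2.11 + 0.1292×6.82 + 0.1992×24.86 + 0.2705×35.74 + 0.2046×69.73 = 30.1814 per 100,000.

2010–14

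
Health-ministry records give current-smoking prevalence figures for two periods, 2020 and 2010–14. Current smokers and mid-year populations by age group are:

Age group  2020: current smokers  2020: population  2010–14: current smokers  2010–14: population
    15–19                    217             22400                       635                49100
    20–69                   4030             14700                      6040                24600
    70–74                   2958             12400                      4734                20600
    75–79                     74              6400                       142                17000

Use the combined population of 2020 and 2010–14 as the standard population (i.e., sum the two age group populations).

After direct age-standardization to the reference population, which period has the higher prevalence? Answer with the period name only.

Age-specific rates per 1000 for 2020: 9.688, 274.150, 238.548, 11.562.
For 2010–14: 12.933, 245.528, 229.806, 8.353.
Combined standard total = 167200; weights = 0.4276, 0.2350, 0.1974, 0.1400.
2020: 0.4276×9.688 + 0.2350×274.150 + 0.1974×238.548 + 0.1400×11.562 = 117.2811 per 1000.
2010–14: 0.4276×12.933 + 0.2350×245.528 + 0.1974×229.806 + 0.1400×8.353 = 109.7668 per 1000.

2020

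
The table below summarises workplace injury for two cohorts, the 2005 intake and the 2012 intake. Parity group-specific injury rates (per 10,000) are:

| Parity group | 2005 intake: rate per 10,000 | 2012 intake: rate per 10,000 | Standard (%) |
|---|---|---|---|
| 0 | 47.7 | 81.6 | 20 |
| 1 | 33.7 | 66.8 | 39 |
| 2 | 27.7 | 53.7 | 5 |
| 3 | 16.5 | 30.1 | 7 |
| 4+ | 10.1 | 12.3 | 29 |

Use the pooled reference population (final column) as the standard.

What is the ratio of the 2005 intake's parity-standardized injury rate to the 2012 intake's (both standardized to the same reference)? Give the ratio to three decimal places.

0.555

Standard weights: 0.20, 0.39, 0.05, 0.07, 0.29.
The 2005 intake: 0.2000×47.7 + 0.3900×33.7 + 0.0500×27.7 + 0.0700×16.5 + 0.2900×10.1 = 28.1520 per 10,000.
The 2012 intake: 0.2000×81.6 + 0.3900×66.8 + 0.0500×53.7 + 0.0700×30.1 + 0.2900×12.3 = 50.7310 per 10,000.
Ratio = 28.1520 ÷ 50.7310 = 0.55493.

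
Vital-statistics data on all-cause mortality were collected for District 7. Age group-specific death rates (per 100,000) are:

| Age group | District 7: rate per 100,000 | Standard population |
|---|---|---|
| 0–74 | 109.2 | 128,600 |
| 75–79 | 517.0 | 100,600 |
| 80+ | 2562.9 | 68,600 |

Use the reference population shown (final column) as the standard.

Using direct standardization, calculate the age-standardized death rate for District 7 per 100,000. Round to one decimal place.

Standard total = 297,800; weights = 0.4318, 0.3378, 0.2304.
Standardized rate: 0.4318×109.2 + 0.3378×517.0 + 0.2304×2562.9 = 812.1835 per 100,000.

812.2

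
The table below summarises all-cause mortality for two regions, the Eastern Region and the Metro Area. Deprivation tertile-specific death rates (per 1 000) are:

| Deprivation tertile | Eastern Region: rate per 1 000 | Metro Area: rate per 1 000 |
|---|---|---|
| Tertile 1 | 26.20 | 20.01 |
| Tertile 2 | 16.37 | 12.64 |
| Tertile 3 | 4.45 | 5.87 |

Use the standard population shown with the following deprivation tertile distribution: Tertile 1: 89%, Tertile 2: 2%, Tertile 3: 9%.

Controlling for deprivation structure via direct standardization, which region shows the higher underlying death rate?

Eastern Region

Standard weights: 0.89, 0.02, 0.09.
The Eastern Region: 0.8900×26.20 + 0.0200×16.37 + 0.0900×4.45 = 24.0459 per 1 000.
The Metro Area: 0.8900×20.01 + 0.0200×12.64 + 0.0900×5.87 = 18.5900 per 1 000.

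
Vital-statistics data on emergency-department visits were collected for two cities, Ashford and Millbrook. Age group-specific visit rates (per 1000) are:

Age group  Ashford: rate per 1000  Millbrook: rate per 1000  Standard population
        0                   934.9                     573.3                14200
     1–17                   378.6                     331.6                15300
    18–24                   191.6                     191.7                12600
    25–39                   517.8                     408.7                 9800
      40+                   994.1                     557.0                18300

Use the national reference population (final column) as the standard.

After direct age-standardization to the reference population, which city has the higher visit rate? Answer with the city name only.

Ashford

Standard total = 70200; weights = 0.2023, 0.2179, 0.1795, 0.1396, 0.2607.
Ashford: 0.2023×934.9 + 0.2179×378.6 + 0.1795×191.6 + 0.1396×517.8 + 0.2607×994.1 = 637.4472 per 1000.
Millbrook: 0.2023×573.3 + 0.2179×331.6 + 0.1795×191.7 + 0.1396×408.7 + 0.2607×557.0 = 424.9020 per 1000.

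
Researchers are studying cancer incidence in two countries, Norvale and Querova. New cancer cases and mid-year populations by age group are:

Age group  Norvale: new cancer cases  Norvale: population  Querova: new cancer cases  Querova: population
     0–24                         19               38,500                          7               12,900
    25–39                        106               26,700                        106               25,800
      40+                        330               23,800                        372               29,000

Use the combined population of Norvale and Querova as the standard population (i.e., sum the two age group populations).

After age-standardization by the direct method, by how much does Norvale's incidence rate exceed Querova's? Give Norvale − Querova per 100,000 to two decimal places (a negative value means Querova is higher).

Age-specific rates per 100,000 for Norvale: 49.35, 397.00, 1386.55.
For Querova: 54.26, 410.85, 1282.76.
Combined standard total = 156,700; weights = 0.3280, 0.3350, 0.3369.
Norvale: 0.3280×49.35 + 0.3350×397.00 + 0.3369×1386.55 = 616.3970 per 100,000.
Querova: 0.3280×54.26 + 0.3350×410.85 + 0.3369×1282.76 = 587.6743 per 100,000.
Difference = 616.3970 − 587.6743 = 28.7226.

28.72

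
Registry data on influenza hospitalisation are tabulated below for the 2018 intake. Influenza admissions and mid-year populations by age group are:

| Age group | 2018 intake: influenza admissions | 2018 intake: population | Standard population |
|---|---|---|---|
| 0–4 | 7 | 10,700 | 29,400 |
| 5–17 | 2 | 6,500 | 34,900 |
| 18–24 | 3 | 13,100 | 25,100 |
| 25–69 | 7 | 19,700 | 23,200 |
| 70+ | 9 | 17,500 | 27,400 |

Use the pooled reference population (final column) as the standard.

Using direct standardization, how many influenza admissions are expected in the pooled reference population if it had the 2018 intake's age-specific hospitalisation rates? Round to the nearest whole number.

Age-specific rates per 100,000 for the 2018 intake: 65.42, 30.77, 22.90, 35.53, 51.43.
Expected influenza admissions = Σ (standard pop × age-specific rate ÷ 100,000)
= 29,400×65.42/100,000 + 34,900×30.77/100,000 + 25,100×22.90/100,000 + 23,200×35.53/100,000 + 27,400×51.43/100,000
= 19.23 + 10.74 + 5.75 + 8.24 + 14.09 = 58.06.

58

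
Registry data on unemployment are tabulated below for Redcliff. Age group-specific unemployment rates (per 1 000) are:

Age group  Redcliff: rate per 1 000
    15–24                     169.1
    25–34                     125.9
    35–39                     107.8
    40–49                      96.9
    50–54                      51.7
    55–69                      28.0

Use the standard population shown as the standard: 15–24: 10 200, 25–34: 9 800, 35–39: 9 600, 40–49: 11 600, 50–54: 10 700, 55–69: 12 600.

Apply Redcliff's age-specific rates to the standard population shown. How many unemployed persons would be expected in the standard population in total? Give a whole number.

6024

Expected unemployed persons = Σ (standard pop × age-specific rate ÷ 1 000)
= 10 200×169.1/1 000 + 9 800×125.9/1 000 + 9 600×107.8/1 000 + 11 600×96.9/1 000 + 10 700×51.7/1 000 + 12 600×28.0/1 000
= 1724.82 + 1233.82 + 1034.88 + 1124.04 + 553.19 + 352.80 = 6023.55.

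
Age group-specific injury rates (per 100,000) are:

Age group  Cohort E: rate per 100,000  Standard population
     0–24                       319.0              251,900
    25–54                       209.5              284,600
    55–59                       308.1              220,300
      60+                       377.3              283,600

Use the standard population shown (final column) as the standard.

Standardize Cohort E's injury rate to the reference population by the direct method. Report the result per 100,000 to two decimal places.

Standard total = 1,040,400; weights = 0.2421, 0.2735, 0.2117, 0.2726.
Standardized rate: 0.2421×319.0 + 0.2735×209.5 + 0.2117×308.1 + 0.2726×377.3 = 302.6302 per 100,000.

302.63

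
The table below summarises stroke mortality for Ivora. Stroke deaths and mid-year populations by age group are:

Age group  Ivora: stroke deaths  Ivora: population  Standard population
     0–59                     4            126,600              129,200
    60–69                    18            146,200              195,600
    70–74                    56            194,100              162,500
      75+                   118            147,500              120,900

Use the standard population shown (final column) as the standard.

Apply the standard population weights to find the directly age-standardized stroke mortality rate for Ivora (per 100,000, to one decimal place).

Age-specific rates per 100,000 for Ivora: 3.16, 12.31, 28.85, 80.00.
Standard total = 608,200; weights = 0.2124, 0.3216, 0.2672, 0.1988.
Standardized rate: 0.2124×3.16 + 0.3216×12.31 + 0.2672×28.85 + 0.1988×80.00 = 28.2419 per 100,000.

28.2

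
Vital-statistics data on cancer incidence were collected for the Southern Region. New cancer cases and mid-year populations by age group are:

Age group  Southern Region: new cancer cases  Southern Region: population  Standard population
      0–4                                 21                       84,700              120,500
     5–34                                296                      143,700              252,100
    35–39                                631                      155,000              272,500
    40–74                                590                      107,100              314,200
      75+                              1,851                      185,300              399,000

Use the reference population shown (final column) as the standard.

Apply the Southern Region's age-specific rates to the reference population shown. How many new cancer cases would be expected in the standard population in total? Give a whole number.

Age-specific rates per 100,000 for the Southern Region: 24.79, 205.98, 407.10, 550.89, 998.92.
Expected new cancer cases = Σ (standard pop × age-specific rate ÷ 100,000)
= 120,500×24.79/100,000 + 252,100×205.98/100,000 + 272,500×407.10/100,000 + 314,200×550.89/100,000 + 399,000×998.92/100,000
= 29.88 + 519.29 + 1109.34 + 1730.89 + 3985.69 = 7375.08.

7375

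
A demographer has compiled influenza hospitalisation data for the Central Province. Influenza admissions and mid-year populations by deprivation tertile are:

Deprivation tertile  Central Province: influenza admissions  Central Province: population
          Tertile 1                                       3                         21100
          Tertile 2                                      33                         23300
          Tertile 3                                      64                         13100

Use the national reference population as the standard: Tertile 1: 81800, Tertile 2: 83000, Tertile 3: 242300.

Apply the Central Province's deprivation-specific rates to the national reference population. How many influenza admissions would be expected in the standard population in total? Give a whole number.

Deprivation-specific rates per 100000 for the Central Province: 14.22, 141.63, 488.55.
Expected influenza admissions = Σ (standard pop × deprivation-specific rate ÷ 100000)
= 81800×14.22/100000 + 83000×141.63/100000 + 242300×488.55/100000
= 11.63 + 117.55 + 1183.76 = 1312.94.

1313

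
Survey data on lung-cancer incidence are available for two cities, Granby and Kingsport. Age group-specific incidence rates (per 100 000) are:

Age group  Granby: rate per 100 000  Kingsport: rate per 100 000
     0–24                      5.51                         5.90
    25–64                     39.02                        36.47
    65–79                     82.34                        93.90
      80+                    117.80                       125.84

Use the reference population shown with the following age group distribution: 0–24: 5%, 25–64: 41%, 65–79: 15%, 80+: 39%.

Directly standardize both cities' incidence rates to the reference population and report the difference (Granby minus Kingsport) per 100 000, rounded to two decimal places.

Standard weights: 0.05, 0.41, 0.15, 0.39.
Granby: 0.0500×5.51 + 0.4100×39.02 + 0.1500×82.34 + 0.3900×117.80 = 74.5667 per 100 000.
Kingsport: 0.0500×5.90 + 0.4100×36.47 + 0.1500×93.90 + 0.3900×125.84 = 78.4103 per 100 000.
Difference = 74.5667 − 78.4103 = -3.8436.

-3.84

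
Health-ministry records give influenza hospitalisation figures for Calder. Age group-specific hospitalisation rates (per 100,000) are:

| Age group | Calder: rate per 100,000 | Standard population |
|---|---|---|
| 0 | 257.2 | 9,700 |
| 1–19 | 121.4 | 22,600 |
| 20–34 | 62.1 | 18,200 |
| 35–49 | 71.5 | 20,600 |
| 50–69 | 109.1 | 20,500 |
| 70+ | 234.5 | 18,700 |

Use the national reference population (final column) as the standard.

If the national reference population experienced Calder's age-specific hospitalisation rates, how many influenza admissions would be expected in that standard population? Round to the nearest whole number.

Expected influenza admissions = Σ (standard pop × age-specific rate ÷ 100,000)
= 9,700×257.2/100,000 + 22,600×121.4/100,000 + 18,200×62.1/100,000 + 20,600×71.5/100,000 + 20,500×109.1/100,000 + 18,700×234.5/100,000
= 24.95 + 27.44 + 11.30 + 14.73 + 22.37 + 43.85 = 144.63.

145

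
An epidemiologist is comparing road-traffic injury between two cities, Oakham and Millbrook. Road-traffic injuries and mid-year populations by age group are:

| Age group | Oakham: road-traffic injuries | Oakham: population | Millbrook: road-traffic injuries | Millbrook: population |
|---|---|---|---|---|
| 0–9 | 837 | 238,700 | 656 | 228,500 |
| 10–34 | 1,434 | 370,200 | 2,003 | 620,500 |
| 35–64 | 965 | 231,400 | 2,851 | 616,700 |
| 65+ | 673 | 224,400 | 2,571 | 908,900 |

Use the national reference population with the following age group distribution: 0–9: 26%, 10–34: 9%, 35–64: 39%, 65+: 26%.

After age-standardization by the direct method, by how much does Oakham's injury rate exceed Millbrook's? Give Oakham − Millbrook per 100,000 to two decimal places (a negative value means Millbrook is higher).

9.11

Age-specific rates per 100,000 for Oakham: 350.65, 387.36, 417.03, 299.91.
For Millbrook: 287.09, 322.80, 462.30, 282.87.
Standard weights: 0.26, 0.09, 0.39, 0.26.
Oakham: 0.2600×350.65 + 0.0900×387.36 + 0.3900×417.03 + 0.2600×299.91 = 366.6483 per 100,000.
Millbrook: 0.2600×287.09 + 0.0900×322.80 + 0.3900×462.30 + 0.2600×282.87 = 357.5385 per 100,000.
Difference = 366.6483 − 357.5385 = 9.1099.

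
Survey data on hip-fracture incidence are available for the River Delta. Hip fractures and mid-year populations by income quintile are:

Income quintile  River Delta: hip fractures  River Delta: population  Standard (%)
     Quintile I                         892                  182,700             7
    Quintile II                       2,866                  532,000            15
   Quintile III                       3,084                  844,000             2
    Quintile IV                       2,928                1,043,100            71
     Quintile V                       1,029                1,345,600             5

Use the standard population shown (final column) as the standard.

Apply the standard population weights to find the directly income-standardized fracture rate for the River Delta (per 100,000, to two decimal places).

325.41

Income-specific rates per 100,000 for the River Delta: 488.23, 538.72, 365.40, 280.70, 76.47.
Standard weights: 0.07, 0.15, 0.02, 0.71, 0.05.
Standardized rate: 0.0700×488.23 + 0.1500×538.72 + 0.0200×365.40 + 0.7100×280.70 + 0.0500×76.47 = 325.4144 per 100,000.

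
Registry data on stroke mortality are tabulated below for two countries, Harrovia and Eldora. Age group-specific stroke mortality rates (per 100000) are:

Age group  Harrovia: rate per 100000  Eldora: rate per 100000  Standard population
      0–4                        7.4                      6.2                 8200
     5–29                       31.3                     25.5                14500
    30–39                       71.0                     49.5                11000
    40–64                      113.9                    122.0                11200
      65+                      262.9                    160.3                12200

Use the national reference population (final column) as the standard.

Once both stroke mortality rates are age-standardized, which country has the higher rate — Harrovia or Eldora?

Harrovia

Standard total = 57100; weights = 0.1436, 0.2539, 0.1926, 0.1961, 0.2137.
Harrovia: 0.1436×7.4 + 0.2539×31.3 + 0.1926×71.0 + 0.1961×113.9 + 0.2137×262.9 = 101.2012 per 100000.
Eldora: 0.1436×6.2 + 0.2539×25.5 + 0.1926×49.5 + 0.1961×122.0 + 0.2137×160.3 = 75.0814 per 100000.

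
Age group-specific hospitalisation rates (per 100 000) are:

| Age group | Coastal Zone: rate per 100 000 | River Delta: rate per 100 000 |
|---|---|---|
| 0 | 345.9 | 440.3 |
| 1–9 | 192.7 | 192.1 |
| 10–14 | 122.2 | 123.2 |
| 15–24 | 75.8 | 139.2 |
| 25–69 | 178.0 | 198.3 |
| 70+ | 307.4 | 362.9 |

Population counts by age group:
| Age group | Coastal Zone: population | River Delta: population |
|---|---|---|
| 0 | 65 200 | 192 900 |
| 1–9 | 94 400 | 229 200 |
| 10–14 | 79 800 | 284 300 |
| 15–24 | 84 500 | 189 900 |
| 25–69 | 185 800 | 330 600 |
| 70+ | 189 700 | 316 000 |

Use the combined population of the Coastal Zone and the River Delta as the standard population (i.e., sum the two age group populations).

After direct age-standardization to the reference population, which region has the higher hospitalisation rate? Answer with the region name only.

Combined standard total = 2 242 300; weights = 0.1151, 0.1443, 0.1624, 0.1224, 0.2303, 0.2255.
The Coastal Zone: 0.1151×345.9 + 0.1443×192.7 + 0.1624×122.2 + 0.1224×75.8 + 0.2303×178.0 + 0.2255×307.4 = 207.0635 per 100 000.
The River Delta: 0.1151×440.3 + 0.1443×192.1 + 0.1624×123.2 + 0.1224×139.2 + 0.2303×198.3 + 0.2255×362.9 = 242.9556 per 100 000.

River Delta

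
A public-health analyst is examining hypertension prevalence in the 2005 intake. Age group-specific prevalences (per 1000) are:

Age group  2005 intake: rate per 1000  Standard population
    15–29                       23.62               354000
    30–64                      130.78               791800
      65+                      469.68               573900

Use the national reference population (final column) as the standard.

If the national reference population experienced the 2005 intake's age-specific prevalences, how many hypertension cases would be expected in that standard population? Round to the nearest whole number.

381462

Expected hypertension cases = Σ (standard pop × age-specific rate ÷ 1000)
= 354000×23.62/1000 + 791800×130.78/1000 + 573900×469.68/1000
= 8361.48 + 103551.60 + 269549.35 = 381462.44.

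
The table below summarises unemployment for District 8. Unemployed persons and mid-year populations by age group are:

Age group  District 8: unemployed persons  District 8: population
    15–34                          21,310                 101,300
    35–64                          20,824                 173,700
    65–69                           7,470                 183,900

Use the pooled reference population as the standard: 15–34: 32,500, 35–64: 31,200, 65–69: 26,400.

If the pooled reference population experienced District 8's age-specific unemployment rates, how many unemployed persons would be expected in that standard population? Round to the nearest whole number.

11650

Age-specific rates per 1,000 for District 8: 210.365, 119.885, 40.620.
Expected unemployed persons = Σ (standard pop × age-specific rate ÷ 1,000)
= 32,500×210.365/1,000 + 31,200×119.885/1,000 + 26,400×40.620/1,000
= 6836.87 + 3740.41 + 1072.37 = 11649.64.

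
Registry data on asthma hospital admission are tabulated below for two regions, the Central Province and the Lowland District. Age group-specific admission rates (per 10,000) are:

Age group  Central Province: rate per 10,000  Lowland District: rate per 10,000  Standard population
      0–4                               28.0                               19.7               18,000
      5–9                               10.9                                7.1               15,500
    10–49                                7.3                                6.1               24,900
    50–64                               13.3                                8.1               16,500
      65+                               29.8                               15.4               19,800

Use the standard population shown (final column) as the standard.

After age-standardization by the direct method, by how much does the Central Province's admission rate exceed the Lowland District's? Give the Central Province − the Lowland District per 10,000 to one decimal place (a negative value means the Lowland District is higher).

Standard total = 94,700; weights = 0.1901, 0.1637, 0.2629, 0.1742, 0.2091.
The Central Province: 0.1901×28.0 + 0.1637×10.9 + 0.2629×7.3 + 0.1742×13.3 + 0.2091×29.8 = 17.5735 per 10,000.
The Lowland District: 0.1901×19.7 + 0.1637×7.1 + 0.2629×6.1 + 0.1742×8.1 + 0.2091×15.4 = 11.1416 per 10,000.
Difference = 17.5735 − 11.1416 = 6.4319.

6.4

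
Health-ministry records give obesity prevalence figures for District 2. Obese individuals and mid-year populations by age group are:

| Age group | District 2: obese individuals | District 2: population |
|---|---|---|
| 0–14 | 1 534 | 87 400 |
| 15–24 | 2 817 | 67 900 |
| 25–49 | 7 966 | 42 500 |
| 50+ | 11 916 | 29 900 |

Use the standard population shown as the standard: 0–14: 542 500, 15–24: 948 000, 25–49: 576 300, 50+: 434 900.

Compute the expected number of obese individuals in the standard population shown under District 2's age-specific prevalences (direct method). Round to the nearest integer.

Age-specific rates per 1 000 for District 2: 17.551, 41.487, 187.435, 398.528.
Expected obese individuals = Σ (standard pop × age-specific rate ÷ 1 000)
= 542 500×17.551/1 000 + 948 000×41.487/1 000 + 576 300×187.435/1 000 + 434 900×398.528/1 000
= 9521.68 + 39330.13 + 108018.96 + 173320.01 = 330190.79.

330191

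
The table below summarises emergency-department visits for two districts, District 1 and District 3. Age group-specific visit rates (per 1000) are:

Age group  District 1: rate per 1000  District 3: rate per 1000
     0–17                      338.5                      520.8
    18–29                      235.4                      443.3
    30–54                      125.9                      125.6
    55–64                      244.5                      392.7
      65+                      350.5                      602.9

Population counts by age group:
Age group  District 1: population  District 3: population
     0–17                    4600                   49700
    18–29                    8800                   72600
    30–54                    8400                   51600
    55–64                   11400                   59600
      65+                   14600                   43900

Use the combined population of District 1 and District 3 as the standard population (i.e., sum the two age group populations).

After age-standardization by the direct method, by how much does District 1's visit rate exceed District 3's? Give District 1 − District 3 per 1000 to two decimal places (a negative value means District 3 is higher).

-160.18

Combined standard total = 325200; weights = 0.1670, 0.2503, 0.1845, 0.2183, 0.1799.
District 1: 0.1670×338.5 + 0.2503×235.4 + 0.1845×125.9 + 0.2183×244.5 + 0.1799×350.5 = 255.1041 per 1000.
District 3: 0.1670×520.8 + 0.2503×443.3 + 0.1845×125.6 + 0.2183×392.7 + 0.1799×602.9 = 415.2872 per 1000.
Difference = 255.1041 − 415.2872 = -160.1831.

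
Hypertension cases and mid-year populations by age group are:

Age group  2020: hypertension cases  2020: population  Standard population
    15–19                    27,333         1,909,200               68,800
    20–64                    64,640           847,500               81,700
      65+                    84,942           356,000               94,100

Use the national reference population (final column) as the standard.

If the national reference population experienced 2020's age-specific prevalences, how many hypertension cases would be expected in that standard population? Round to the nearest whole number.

29669

Age-specific rates per 1,000 for 2020: 14.316, 76.271, 238.601.
Expected hypertension cases = Σ (standard pop × age-specific rate ÷ 1,000)
= 68,800×14.316/1,000 + 81,700×76.271/1,000 + 94,100×238.601/1,000
= 984.97 + 6231.37 + 22452.37 = 29668.71.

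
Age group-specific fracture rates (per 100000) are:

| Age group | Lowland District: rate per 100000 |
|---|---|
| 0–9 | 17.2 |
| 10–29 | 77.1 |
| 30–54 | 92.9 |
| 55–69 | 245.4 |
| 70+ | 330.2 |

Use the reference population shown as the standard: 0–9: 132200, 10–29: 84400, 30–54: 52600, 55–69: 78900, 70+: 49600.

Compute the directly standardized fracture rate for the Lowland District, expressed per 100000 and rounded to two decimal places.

124.23

Standard total = 397700; weights = 0.3324, 0.2122, 0.1323, 0.1984, 0.1247.
Standardized rate: 0.3324×17.2 + 0.2122×77.1 + 0.1323×92.9 + 0.1984×245.4 + 0.1247×330.2 = 124.2333 per 100000.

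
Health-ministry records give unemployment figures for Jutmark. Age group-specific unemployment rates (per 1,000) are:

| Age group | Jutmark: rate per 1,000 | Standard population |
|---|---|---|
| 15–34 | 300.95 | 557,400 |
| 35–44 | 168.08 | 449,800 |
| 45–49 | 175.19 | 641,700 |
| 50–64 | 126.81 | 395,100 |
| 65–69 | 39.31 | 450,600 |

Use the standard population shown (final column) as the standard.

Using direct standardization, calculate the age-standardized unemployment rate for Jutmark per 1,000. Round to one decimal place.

169.8

Standard total = 2,494,600; weights = 0.2234, 0.1803, 0.2572, 0.1584, 0.1806.
Standardized rate: 0.2234×300.95 + 0.1803×168.08 + 0.2572×175.19 + 0.1584×126.81 + 0.1806×39.31 = 169.8016 per 1,000.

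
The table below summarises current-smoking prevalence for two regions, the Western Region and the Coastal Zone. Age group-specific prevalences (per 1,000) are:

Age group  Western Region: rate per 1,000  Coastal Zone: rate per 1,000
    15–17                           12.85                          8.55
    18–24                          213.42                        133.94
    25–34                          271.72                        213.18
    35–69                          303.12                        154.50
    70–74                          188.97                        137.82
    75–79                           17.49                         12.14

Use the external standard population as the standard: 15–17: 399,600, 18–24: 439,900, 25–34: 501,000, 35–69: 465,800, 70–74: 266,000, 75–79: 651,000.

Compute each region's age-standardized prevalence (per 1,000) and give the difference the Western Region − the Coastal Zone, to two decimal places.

Standard total = 2,723,300; weights = 0.1467, 0.1615, 0.1840, 0.1710, 0.0977, 0.2390.
The Western Region: 0.1467×12.85 + 0.1615×213.42 + 0.1840×271.72 + 0.1710×303.12 + 0.0977×188.97 + 0.2390×17.49 = 160.8326 per 1,000.
The Coastal Zone: 0.1467×8.55 + 0.1615×133.94 + 0.1840×213.18 + 0.1710×154.50 + 0.0977×137.82 + 0.2390×12.14 = 104.8982 per 1,000.
Difference = 160.8326 − 104.8982 = 55.9344.

55.93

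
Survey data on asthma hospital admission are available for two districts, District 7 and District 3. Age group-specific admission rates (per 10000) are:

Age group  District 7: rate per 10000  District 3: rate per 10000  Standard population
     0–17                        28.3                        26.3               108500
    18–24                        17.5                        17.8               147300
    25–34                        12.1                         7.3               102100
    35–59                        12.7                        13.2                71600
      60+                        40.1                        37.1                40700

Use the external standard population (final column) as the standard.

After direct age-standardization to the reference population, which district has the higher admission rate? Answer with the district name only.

District 7

Standard total = 470200; weights = 0.2308, 0.3133, 0.2171, 0.1523, 0.0866.
District 7: 0.2308×28.3 + 0.3133×17.5 + 0.2171×12.1 + 0.1523×12.7 + 0.0866×40.1 = 20.0449 per 10000.
District 3: 0.2308×26.3 + 0.3133×17.8 + 0.2171×7.3 + 0.1523×13.2 + 0.0866×37.1 = 18.4515 per 10000.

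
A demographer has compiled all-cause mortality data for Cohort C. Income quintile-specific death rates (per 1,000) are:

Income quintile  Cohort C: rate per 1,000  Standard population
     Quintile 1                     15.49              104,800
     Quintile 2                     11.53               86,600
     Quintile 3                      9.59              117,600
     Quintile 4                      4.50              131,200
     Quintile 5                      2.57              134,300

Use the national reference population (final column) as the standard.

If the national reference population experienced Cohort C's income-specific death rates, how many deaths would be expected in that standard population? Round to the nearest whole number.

4685

Expected deaths = Σ (standard pop × income-specific rate ÷ 1,000)
= 104,800×15.49/1,000 + 86,600×11.53/1,000 + 117,600×9.59/1,000 + 131,200×4.50/1,000 + 134,300×2.57/1,000
= 1623.35 + 998.50 + 1127.78 + 590.40 + 345.15 = 4685.19.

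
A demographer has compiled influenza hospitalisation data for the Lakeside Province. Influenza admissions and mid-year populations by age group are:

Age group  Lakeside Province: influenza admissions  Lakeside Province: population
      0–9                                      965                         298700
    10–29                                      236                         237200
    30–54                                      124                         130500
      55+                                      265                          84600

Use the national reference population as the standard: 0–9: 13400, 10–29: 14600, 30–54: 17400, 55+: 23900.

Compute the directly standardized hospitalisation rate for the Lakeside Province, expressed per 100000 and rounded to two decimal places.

215.32

Age-specific rates per 100000 for the Lakeside Province: 323.07, 99.49, 95.02, 313.24.
Standard total = 69300; weights = 0.1934, 0.2107, 0.2511, 0.3449.
Standardized rate: 0.1934×323.07 + 0.2107×99.49 + 0.2511×95.02 + 0.3449×313.24 = 215.3167 per 100000.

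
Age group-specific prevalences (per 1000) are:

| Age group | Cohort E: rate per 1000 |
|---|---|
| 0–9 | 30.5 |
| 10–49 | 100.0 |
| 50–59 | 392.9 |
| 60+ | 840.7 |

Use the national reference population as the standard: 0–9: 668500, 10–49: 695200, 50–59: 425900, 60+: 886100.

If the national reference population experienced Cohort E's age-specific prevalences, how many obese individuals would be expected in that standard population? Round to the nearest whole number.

1002190

Expected obese individuals = Σ (standard pop × age-specific rate ÷ 1000)
= 668500×30.5/1000 + 695200×100.0/1000 + 425900×392.9/1000 + 886100×840.7/1000
= 20389.25 + 69520.00 + 167336.11 + 744944.27 = 1002189.63.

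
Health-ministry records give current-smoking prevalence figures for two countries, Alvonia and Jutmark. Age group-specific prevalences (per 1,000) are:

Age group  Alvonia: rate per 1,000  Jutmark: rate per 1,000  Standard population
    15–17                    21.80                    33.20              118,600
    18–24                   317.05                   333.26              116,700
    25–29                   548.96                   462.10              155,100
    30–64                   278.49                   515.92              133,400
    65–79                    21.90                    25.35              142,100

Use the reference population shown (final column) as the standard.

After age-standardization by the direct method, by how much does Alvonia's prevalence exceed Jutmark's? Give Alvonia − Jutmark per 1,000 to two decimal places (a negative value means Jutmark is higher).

Standard total = 665,900; weights = 0.1781, 0.1753, 0.2329, 0.2003, 0.2134.
Alvonia: 0.1781×21.80 + 0.1753×317.05 + 0.2329×548.96 + 0.2003×278.49 + 0.2134×21.90 = 247.7721 per 1,000.
Jutmark: 0.1781×33.20 + 0.1753×333.26 + 0.2329×462.10 + 0.2003×515.92 + 0.2134×25.35 = 280.7128 per 1,000.
Difference = 247.7721 − 280.7128 = -32.9406.

-32.94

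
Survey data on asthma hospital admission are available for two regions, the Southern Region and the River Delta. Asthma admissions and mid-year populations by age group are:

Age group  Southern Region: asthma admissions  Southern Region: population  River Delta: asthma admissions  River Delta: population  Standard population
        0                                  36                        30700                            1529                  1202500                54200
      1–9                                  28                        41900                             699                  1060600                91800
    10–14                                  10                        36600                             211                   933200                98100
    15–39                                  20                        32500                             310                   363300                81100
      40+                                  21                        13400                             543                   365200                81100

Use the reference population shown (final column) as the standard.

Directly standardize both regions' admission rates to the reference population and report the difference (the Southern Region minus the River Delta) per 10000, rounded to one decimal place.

Age-specific rates per 10000 for the Southern Region: 11.73, 6.68, 2.73, 6.15, 15.67.
For the River Delta: 12.72, 6.59, 2.26, 8.53, 14.87.
Standard total = 406300; weights = 0.1334, 0.2259, 0.2414, 0.1996, 0.1996.
The Southern Region: 0.1334×11.73 + 0.2259×6.68 + 0.2414×2.73 + 0.1996×6.15 + 0.1996×15.67 = 8.0904 per 10000.
The River Delta: 0.1334×12.72 + 0.2259×6.59 + 0.2414×2.26 + 0.1996×8.53 + 0.1996×14.87 = 8.4023 per 10000.
Difference = 8.0904 − 8.4023 = -0.3119.

-0.3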